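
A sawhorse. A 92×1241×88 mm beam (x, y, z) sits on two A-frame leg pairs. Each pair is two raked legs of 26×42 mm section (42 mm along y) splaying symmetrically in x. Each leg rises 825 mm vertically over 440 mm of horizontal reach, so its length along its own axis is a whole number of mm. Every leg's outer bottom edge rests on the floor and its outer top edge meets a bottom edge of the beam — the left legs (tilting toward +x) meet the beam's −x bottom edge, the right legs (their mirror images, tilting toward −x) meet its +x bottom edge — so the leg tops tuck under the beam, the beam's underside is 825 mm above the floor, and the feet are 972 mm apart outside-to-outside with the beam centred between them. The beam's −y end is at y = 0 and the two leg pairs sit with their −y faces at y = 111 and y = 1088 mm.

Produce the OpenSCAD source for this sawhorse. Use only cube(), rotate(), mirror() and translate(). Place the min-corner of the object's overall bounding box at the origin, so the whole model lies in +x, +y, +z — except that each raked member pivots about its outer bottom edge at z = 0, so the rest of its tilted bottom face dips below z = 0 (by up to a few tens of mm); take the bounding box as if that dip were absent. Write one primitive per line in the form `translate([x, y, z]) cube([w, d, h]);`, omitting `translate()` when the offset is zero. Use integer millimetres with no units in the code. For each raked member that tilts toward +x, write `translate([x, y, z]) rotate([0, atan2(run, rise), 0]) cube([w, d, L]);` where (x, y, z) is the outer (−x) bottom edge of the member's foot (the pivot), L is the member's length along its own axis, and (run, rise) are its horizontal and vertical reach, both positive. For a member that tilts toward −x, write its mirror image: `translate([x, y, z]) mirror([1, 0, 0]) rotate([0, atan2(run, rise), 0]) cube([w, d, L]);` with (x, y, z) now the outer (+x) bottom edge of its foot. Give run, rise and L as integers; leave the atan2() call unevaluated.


translate([440, 0, 825]) cube([92, 1241, 88]);
translate([0, 111, 0]) rotate([0, atan2(440, 825), 0]) cube([26, 42, 935]);
translate([972, 111, 0]) mirror([1, 0, 0]) rotate([0, atan2(440, 825), 0]) cube([26, 42, 935]);
translate([0, 1088, 0]) rotate([0, atan2(440, 825), 0]) cube([26, 42, 935]);
translate([972, 1088, 0]) mirror([1, 0, 0]) rotate([0, atan2(440, 825), 0]) cube([26, 42, 935]);


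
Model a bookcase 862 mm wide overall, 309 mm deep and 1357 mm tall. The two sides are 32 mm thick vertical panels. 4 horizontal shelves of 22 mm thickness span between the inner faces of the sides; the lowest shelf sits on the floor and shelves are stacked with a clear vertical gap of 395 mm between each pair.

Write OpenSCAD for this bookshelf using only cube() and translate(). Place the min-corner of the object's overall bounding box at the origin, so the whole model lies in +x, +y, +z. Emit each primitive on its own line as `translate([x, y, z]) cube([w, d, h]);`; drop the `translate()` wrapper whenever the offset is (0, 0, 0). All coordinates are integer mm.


cube([32, 309, 1357]);
translate([830, 0, 0]) cube([32, 309, 1357]);
translate([32, 0, 0]) cube([798, 309, 22]);
translate([32, 0, 417]) cube([798, 309, 22]);
translate([32, 0, 834]) cube([798, 309, 22]);
translate([32, 0, 1251]) cube([798, 309, 22]);


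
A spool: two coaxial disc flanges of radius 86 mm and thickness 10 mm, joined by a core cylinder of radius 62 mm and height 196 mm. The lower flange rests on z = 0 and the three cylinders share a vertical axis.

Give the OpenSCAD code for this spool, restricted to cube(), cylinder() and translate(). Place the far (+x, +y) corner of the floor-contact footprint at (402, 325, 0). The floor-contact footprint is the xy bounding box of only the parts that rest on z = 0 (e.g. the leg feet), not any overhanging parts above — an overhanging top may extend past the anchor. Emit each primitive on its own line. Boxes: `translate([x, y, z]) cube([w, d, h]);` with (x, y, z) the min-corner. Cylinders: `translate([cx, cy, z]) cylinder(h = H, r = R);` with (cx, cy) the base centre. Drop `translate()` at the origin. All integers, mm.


translate([316, 239, 0]) cylinder(h = 10, r = 86);
translate([316, 239, 10]) cylinder(h = 196, r = 62);
translate([316, 239, 206]) cylinder(h = 10, r = 86);


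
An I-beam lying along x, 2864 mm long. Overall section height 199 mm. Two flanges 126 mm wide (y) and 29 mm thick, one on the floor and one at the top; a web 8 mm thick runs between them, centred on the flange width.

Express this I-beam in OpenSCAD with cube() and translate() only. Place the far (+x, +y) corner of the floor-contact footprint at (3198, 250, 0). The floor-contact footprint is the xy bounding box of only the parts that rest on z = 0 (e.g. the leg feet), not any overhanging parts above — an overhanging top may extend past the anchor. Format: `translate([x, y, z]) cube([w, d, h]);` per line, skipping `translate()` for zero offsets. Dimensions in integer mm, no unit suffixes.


translate([334, 124, 0]) cube([2864, 126, 29]);
translate([334, 183, 29]) cube([2864, 8, 141]);
translate([334, 124, 170]) cube([2864, 126, 29]);


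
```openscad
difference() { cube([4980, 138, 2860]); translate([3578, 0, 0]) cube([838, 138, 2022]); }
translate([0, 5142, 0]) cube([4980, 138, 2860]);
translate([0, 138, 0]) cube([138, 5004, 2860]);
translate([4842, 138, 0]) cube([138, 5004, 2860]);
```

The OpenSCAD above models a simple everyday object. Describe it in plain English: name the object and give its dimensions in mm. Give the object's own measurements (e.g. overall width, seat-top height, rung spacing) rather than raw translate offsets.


A single room: four walls, each 2860 mm tall and 138 mm thick, enclosing an outside footprint 4980×5280 mm (x × y), no floor or roof. The front and back walls (−y and +y sides) run the full x-width; the side walls fit between their inner faces. A door opening 838 mm wide and 2022 mm tall is cut through the front wall from the floor up, its −x edge 3578 mm from the wall's −x end.


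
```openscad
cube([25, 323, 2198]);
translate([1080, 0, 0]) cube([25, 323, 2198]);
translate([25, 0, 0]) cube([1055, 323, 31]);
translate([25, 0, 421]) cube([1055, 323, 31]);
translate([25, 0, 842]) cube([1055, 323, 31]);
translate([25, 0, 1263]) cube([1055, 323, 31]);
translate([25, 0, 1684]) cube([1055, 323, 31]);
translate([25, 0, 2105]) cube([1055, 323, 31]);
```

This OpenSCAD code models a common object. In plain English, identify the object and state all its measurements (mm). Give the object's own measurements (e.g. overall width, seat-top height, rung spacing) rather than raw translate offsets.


An open bookshelf. Two side panels, each 25 mm thick, 323 mm deep and 2198 mm tall, stand 1105 mm apart (outside-to-outside). Between them sit 6 shelves, each 31 mm thick and 323 mm deep, spanning the full gap between the sides. The bottom shelf rests on the floor (its underside at z = 0) and the clear gap between one shelf's top and the next shelf's underside is 390 mm.


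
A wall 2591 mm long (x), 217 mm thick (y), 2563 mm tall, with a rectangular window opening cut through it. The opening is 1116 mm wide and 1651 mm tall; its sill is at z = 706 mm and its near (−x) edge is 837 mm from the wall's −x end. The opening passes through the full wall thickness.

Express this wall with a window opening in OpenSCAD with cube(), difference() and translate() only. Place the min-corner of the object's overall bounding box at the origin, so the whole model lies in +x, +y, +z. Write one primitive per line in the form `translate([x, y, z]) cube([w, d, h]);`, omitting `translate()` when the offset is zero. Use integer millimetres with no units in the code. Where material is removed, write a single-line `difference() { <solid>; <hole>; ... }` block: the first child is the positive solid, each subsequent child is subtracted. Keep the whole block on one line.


difference() { cube([2591, 217, 2563]); translate([837, 0, 706]) cube([1116, 217, 1651]); }


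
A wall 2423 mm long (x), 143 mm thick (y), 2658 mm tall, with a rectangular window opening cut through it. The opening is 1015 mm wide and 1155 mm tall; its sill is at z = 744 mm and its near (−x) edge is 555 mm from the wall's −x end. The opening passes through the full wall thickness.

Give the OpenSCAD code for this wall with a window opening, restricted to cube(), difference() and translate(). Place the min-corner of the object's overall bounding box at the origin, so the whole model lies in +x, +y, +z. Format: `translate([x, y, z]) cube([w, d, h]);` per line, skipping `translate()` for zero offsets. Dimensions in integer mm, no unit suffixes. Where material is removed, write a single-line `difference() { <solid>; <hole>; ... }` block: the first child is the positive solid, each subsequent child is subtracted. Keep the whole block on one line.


difference() { cube([2423, 143, 2658]); translate([555, 0, 744]) cube([1015, 143, 1155]); }


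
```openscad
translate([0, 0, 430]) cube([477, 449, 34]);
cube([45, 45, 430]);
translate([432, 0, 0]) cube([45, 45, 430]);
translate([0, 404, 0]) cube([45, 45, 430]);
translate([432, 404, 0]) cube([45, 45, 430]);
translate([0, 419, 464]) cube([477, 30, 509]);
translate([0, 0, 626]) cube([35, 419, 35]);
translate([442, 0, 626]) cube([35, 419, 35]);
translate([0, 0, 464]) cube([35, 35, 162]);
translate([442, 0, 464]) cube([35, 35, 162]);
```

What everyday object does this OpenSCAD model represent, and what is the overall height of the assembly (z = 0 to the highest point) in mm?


A chair. The overall height is 973 mm.

A slab on four corner posts with a tall panel at the back — a chair. The seat slab sits at z = 430 with thickness 34, and the 509 mm backrest starts at the seat top, so the overall height is 430 + 34 + 509 = 973 mm.


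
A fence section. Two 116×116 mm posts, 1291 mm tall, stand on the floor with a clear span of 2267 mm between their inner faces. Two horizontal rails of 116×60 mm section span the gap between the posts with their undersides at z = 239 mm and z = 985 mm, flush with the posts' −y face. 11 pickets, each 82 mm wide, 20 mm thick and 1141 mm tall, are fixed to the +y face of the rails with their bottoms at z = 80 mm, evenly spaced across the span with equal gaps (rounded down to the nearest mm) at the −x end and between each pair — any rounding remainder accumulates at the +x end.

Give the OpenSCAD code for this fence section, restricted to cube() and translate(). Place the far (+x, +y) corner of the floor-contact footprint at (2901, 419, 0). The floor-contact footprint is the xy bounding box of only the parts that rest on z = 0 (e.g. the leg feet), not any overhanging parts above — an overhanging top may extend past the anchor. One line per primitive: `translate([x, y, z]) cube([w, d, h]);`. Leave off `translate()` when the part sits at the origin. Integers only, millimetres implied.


translate([402, 303, 0]) cube([116, 116, 1291]);
translate([2785, 303, 0]) cube([116, 116, 1291]);
translate([518, 303, 239]) cube([2267, 116, 60]);
translate([518, 303, 985]) cube([2267, 116, 60]);
translate([631, 419, 80]) cube([82, 20, 1141]);
translate([826, 419, 80]) cube([82, 20, 1141]);
translate([1021, 419, 80]) cube([82, 20, 1141]);
translate([1216, 419, 80]) cube([82, 20, 1141]);
translate([1411, 419, 80]) cube([82, 20, 1141]);
translate([1606, 419, 80]) cube([82, 20, 1141]);
translate([1801, 419, 80]) cube([82, 20, 1141]);
translate([1996, 419, 80]) cube([82, 20, 1141]);
translate([2191, 419, 80]) cube([82, 20, 1141]);
translate([2386, 419, 80]) cube([82, 20, 1141]);
translate([2581, 419, 80]) cube([82, 20, 1141]);


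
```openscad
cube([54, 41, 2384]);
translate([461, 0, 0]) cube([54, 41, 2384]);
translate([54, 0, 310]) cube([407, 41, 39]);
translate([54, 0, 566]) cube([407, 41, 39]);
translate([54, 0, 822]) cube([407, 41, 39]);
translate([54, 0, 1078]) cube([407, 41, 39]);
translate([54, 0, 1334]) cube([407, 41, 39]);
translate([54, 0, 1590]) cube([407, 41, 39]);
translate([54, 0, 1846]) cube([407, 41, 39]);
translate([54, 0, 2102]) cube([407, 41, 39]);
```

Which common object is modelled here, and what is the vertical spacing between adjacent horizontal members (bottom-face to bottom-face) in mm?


A ladder. The rung spacing is 256 mm.

Two tall 54×41 posts with 8 short bars between them — a ladder. Adjacent rungs sit at z = 310 and z = 566, so the spacing is 566 − 310 = 256 mm.


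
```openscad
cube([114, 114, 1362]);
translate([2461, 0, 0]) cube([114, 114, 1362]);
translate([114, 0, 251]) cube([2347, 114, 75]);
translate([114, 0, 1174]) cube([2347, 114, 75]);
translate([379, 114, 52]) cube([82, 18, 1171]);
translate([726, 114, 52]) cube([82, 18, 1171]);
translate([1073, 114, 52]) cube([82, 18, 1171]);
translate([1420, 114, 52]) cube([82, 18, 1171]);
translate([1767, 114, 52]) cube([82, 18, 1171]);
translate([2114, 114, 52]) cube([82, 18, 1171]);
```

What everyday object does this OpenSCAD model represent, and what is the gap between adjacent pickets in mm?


A fence section. The picket gap is 265 mm.

Two posts, two rails, 6 pickets — a fence section. Span 2347 mm holds 6 pickets of 82 mm with 7 equal gaps: ⌊(2347 − 6·82) / 7⌋ = 265 mm.


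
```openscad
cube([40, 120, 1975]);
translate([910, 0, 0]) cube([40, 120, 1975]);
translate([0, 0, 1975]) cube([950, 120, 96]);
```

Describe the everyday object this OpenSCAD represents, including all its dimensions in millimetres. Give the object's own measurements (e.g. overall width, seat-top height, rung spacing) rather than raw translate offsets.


A door frame. The clear opening is 870 mm wide and 1975 mm high. Two 40 mm wide jambs, 120 mm deep, stand either side of the opening from the floor to the top of the opening. A 96 mm thick head sits across the top of both jambs, spanning the full outside width of the frame.


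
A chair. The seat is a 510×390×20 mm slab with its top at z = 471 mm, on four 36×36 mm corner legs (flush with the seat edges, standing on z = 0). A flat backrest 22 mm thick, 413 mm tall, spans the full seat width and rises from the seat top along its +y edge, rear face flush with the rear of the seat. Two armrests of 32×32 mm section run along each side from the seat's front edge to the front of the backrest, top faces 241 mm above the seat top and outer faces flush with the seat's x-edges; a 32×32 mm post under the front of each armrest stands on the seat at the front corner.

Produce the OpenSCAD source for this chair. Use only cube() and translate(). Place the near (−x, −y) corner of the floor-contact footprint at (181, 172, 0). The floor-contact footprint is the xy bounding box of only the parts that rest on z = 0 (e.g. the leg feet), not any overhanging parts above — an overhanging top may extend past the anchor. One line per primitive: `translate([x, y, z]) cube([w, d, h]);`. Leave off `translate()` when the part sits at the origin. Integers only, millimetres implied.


// leg_h = 471 - 20 = 451
// arm post h = 241 - 32 = 209
translate([181, 172, 451]) cube([510, 390, 20]);
translate([181, 172, 0]) cube([36, 36, 451]);
translate([655, 172, 0]) cube([36, 36, 451]);
translate([181, 526, 0]) cube([36, 36, 451]);
translate([655, 526, 0]) cube([36, 36, 451]);
translate([181, 540, 471]) cube([510, 22, 413]);
translate([181, 172, 680]) cube([32, 368, 32]);
translate([659, 172, 680]) cube([32, 368, 32]);
translate([181, 172, 471]) cube([32, 32, 209]);
translate([659, 172, 471]) cube([32, 32, 209]);


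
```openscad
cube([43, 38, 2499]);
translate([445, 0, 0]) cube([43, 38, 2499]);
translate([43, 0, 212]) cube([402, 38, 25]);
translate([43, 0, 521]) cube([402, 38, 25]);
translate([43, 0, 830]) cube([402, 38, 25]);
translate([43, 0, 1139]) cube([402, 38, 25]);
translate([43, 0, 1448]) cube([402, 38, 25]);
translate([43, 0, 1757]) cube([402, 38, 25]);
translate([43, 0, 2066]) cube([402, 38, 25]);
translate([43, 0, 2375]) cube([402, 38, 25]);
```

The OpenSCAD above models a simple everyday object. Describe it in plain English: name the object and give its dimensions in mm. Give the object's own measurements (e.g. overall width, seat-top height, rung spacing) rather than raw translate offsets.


A straight ladder. Two 43×38 mm vertical rails, 2499 mm tall, stand 488 mm apart (outside-to-outside) with their front faces coplanar on the −y side. 8 rungs, each 38 mm deep and 25 mm tall, span between the inner faces of the rails, front faces flush with the rails. The lowest rung's underside is at z = 212 mm and rungs are spaced 309 mm apart (underside to underside).


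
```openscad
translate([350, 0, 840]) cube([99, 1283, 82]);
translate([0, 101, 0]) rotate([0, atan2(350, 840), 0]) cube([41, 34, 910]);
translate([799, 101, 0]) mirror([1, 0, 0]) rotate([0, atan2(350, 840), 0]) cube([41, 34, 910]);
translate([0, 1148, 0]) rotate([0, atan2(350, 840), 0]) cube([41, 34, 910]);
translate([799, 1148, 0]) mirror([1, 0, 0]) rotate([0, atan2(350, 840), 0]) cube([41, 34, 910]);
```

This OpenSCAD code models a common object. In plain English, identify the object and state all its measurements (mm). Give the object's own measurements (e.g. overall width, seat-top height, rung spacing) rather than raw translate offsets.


A sawhorse. A 99×1283×82 mm beam (x, y, z) sits on two A-frame leg pairs. Each pair is two raked legs of 41×34 mm section (34 mm along y) splaying symmetrically in x. Each leg rises 840 mm vertically over 350 mm of horizontal reach and is 910 mm long along its own axis. Every leg's outer bottom edge rests on the floor and its outer top edge meets a bottom edge of the beam — the left legs (tilting toward +x) meet the beam's −x bottom edge, the right legs (their mirror images, tilting toward −x) meet its +x bottom edge — so the leg tops tuck under the beam, the beam's underside is 840 mm above the floor, and the feet are 799 mm apart outside-to-outside with the beam centred between them. The two leg pairs are set in 101 mm from either end of the beam.


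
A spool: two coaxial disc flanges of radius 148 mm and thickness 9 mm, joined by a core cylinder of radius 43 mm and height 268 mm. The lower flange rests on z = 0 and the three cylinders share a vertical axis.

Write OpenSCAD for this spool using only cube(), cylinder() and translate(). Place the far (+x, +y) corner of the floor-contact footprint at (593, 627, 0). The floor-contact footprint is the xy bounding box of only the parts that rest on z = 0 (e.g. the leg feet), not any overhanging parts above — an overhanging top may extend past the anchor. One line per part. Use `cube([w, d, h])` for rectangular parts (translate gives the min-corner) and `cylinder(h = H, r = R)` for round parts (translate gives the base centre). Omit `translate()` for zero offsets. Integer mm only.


translate([445, 479, 0]) cylinder(h = 9, r = 148);
translate([445, 479, 9]) cylinder(h = 268, r = 43);
translate([445, 479, 277]) cylinder(h = 9, r = 148);


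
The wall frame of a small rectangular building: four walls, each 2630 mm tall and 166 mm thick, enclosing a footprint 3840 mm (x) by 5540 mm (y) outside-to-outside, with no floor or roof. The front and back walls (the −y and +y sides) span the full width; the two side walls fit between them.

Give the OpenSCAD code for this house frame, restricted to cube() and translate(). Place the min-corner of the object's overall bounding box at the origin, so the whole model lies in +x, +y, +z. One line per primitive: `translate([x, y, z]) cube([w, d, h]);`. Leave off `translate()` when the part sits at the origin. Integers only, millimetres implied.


cube([3840, 166, 2630]);
translate([0, 5374, 0]) cube([3840, 166, 2630]);
translate([0, 166, 0]) cube([166, 5208, 2630]);
translate([3674, 166, 0]) cube([166, 5208, 2630]);


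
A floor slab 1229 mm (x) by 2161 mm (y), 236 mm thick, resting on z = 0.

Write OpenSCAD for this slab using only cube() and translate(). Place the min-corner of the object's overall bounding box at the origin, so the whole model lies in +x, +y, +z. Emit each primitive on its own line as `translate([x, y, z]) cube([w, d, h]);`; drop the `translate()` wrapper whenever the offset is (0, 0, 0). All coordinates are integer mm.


cube([1229, 2161, 236]);


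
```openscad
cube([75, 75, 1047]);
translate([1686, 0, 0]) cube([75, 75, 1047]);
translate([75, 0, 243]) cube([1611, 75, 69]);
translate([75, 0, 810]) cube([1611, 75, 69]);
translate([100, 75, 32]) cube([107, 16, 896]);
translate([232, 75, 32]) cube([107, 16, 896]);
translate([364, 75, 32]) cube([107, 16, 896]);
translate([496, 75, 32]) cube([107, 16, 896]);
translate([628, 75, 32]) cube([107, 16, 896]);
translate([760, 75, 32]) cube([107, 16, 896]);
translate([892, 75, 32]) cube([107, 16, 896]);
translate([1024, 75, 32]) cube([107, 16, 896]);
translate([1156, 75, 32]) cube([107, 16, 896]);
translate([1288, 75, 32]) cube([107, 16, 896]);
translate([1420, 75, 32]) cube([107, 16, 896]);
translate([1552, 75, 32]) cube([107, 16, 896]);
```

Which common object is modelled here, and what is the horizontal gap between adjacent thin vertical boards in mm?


A fence section. The picket gap is 25 mm.

Two posts, two rails, 12 pickets — a fence section. Span 1611 mm holds 12 pickets of 107 mm with 13 equal gaps: ⌊(1611 − 12·107) / 13⌋ = 25 mm.


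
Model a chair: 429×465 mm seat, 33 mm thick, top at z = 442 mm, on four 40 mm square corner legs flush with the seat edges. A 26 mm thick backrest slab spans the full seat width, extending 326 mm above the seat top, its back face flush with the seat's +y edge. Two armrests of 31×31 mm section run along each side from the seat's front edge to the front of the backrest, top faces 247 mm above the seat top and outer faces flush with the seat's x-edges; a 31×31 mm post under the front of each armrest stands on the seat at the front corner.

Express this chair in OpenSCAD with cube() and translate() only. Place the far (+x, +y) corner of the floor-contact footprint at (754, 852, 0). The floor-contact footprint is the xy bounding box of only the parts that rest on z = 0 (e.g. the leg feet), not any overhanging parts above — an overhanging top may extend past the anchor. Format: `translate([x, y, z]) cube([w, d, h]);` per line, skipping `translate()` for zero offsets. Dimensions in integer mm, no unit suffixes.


// leg_h = 442 - 33 = 409
// arm post h = 247 - 31 = 216
translate([325, 387, 409]) cube([429, 465, 33]);
translate([325, 387, 0]) cube([40, 40, 409]);
translate([714, 387, 0]) cube([40, 40, 409]);
translate([325, 812, 0]) cube([40, 40, 409]);
translate([714, 812, 0]) cube([40, 40, 409]);
translate([325, 826, 442]) cube([429, 26, 326]);
translate([325, 387, 658]) cube([31, 439, 31]);
translate([723, 387, 658]) cube([31, 439, 31]);
translate([325, 387, 442]) cube([31, 31, 216]);
translate([723, 387, 442]) cube([31, 31, 216]);


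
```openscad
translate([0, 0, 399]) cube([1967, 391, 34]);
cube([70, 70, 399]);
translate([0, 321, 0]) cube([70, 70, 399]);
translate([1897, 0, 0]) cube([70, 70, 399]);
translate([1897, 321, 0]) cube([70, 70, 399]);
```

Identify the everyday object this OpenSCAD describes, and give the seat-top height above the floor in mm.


A bench. The seat-top height is 433 mm.

A long slab on four corner posts — a bench. The slab sits at z = 399 with thickness 34, so the top is 399 + 34 = 433 mm.


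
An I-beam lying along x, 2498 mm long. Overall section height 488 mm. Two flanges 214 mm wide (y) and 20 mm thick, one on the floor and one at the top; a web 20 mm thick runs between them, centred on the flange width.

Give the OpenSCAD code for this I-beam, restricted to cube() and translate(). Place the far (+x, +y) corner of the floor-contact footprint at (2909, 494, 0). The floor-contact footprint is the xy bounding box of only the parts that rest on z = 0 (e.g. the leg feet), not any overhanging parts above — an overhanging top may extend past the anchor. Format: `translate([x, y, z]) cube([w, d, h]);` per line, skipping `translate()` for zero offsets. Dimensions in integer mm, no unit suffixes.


translate([411, 280, 0]) cube([2498, 214, 20]);
translate([411, 377, 20]) cube([2498, 20, 448]);
translate([411, 280, 468]) cube([2498, 214, 20]);


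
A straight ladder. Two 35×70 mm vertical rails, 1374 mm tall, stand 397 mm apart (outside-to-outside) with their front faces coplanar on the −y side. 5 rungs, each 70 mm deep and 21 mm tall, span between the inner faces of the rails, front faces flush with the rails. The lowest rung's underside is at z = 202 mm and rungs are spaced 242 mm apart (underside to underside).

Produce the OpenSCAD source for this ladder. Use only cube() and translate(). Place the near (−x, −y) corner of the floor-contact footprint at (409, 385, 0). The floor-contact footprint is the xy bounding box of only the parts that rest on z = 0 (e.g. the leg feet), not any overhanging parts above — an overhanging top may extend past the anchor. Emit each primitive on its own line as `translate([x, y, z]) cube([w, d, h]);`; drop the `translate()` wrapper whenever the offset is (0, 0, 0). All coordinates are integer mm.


translate([409, 385, 0]) cube([35, 70, 1374]);
translate([771, 385, 0]) cube([35, 70, 1374]);
translate([444, 385, 202]) cube([327, 70, 21]);
translate([444, 385, 444]) cube([327, 70, 21]);
translate([444, 385, 686]) cube([327, 70, 21]);
translate([444, 385, 928]) cube([327, 70, 21]);
translate([444, 385, 1170]) cube([327, 70, 21]);


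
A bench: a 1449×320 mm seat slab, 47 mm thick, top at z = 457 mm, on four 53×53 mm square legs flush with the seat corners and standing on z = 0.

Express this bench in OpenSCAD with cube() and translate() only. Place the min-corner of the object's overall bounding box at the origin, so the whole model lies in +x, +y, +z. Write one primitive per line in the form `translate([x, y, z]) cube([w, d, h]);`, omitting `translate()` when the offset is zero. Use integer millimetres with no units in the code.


translate([0, 0, 410]) cube([1449, 320, 47]);
cube([53, 53, 410]);
translate([0, 267, 0]) cube([53, 53, 410]);
translate([1396, 0, 0]) cube([53, 53, 410]);
translate([1396, 267, 0]) cube([53, 53, 410]);


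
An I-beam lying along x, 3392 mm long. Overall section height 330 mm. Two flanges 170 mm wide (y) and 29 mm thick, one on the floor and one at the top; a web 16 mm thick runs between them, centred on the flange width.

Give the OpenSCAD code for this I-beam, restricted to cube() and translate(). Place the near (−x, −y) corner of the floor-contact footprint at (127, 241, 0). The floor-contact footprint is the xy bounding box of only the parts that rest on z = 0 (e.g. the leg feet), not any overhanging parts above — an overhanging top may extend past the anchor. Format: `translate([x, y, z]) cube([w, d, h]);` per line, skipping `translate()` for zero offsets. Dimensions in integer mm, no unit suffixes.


translate([127, 241, 0]) cube([3392, 170, 29]);
translate([127, 318, 29]) cube([3392, 16, 272]);
translate([127, 241, 301]) cube([3392, 170, 29]);


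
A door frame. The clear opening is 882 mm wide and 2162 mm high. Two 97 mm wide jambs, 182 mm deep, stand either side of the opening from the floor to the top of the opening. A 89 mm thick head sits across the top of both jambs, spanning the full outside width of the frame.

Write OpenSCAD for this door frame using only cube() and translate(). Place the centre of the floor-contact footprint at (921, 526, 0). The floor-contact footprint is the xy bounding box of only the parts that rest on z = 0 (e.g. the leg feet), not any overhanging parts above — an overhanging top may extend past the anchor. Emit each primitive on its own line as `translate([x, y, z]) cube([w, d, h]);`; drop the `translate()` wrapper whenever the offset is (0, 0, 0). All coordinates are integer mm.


translate([383, 435, 0]) cube([97, 182, 2162]);
translate([1362, 435, 0]) cube([97, 182, 2162]);
translate([383, 435, 2162]) cube([1076, 182, 89]);


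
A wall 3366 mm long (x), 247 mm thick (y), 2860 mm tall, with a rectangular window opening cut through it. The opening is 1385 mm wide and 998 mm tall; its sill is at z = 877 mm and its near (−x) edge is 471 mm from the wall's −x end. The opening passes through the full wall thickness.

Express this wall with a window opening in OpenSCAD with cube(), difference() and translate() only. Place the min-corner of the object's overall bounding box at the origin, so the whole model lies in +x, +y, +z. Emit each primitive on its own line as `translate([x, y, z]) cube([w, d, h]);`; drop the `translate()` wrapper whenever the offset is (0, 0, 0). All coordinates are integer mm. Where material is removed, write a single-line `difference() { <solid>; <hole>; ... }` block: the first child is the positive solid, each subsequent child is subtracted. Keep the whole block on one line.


difference() { cube([3366, 247, 2860]); translate([471, 0, 877]) cube([1385, 247, 998]); }


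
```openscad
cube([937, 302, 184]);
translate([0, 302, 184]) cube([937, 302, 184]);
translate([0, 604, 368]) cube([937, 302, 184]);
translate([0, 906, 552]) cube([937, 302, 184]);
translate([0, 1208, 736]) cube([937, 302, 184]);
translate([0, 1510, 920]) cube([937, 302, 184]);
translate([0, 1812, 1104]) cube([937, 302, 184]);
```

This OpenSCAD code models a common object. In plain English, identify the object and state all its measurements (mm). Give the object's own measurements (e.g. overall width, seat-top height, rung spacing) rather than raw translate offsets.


A straight staircase of 7 solid steps. Each step is 937 mm wide (x), 302 mm deep (y, the going) and 184 mm tall (the rise). The first step rests on the floor; each subsequent step sits one going further in +y and one rise higher in +z, directly behind and above the previous step with no overlap.


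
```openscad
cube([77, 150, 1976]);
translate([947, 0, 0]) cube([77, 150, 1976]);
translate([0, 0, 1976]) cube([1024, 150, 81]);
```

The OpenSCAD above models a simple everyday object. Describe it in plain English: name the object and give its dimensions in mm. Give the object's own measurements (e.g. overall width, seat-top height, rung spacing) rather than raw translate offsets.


A door frame. The clear opening is 870 mm wide and 1976 mm high. Two 77 mm wide jambs, 150 mm deep, stand either side of the opening from the floor to the top of the opening. A 81 mm thick head sits across the top of both jambs, spanning the full outside width of the frame.


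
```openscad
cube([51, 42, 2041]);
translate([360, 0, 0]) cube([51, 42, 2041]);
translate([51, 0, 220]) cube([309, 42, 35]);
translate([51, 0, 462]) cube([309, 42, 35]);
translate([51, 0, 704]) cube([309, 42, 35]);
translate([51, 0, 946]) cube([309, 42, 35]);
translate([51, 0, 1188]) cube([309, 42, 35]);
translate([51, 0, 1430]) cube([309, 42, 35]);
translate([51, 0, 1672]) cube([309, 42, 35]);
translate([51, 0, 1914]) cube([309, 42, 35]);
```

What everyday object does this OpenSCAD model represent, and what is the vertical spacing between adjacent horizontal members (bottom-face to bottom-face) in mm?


A ladder. The rung spacing is 242 mm.

Two tall 51×42 posts with 8 short bars between them — a ladder. Adjacent rungs sit at z = 220 and z = 462, so the spacing is 462 − 220 = 242 mm.


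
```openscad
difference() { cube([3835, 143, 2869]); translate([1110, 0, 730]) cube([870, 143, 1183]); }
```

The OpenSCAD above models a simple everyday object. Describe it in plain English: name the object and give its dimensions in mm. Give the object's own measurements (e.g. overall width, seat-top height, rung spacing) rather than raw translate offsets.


A wall 3835 mm long (x), 143 mm thick (y), 2869 mm tall, with a rectangular window opening cut through it. The opening is 870 mm wide and 1183 mm tall; its sill is at z = 730 mm and its near (−x) edge is 1110 mm from the wall's −x end. The opening passes through the full wall thickness.


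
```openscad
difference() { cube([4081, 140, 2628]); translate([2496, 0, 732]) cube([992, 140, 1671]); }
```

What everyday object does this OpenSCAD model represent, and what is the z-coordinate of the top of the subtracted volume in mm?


A wall with a window opening. The window head height is 2403 mm.

A wall with a rectangular opening subtracted — a window. Sill at z = 732, opening 1671 mm tall, so the head is at 732 + 1671 = 2403 mm.


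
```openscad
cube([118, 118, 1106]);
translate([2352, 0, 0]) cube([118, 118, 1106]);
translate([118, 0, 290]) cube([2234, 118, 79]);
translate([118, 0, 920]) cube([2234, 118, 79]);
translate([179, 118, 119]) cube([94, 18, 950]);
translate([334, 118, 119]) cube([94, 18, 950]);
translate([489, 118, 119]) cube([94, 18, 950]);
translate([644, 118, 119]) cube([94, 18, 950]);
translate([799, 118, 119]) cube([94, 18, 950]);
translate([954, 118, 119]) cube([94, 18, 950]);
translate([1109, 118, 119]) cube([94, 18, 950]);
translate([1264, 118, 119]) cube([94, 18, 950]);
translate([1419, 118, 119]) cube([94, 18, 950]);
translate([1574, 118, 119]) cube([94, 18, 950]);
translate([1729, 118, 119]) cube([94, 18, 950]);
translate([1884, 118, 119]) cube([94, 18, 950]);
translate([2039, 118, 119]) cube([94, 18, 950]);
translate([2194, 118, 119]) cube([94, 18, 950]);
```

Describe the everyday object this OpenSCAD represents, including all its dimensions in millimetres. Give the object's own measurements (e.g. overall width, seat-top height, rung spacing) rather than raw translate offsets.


A fence section. Two 118×118 mm posts, 1106 mm tall, stand on the floor with a clear span of 2234 mm between their inner faces. Two horizontal rails of 118×79 mm section span the gap between the posts with their undersides at z = 290 mm and z = 920 mm, flush with the posts' −y face. 14 pickets, each 94 mm wide, 18 mm thick and 950 mm tall, are fixed to the +y face of the rails with their bottoms at z = 119 mm, spaced across the span with a 61 mm gap after the −x post and between neighbouring pickets, with 64 mm left before the +x post.


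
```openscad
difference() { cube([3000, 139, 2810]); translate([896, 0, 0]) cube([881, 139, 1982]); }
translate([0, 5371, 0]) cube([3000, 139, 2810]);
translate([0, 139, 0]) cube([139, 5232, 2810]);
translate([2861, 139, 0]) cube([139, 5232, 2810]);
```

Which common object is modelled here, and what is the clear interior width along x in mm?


A single room. The interior width is 2722 mm.

Four walls enclosing a rectangle with a door in the front wall — a room. Outside width 3000 minus two 139 mm walls gives 2722 mm.


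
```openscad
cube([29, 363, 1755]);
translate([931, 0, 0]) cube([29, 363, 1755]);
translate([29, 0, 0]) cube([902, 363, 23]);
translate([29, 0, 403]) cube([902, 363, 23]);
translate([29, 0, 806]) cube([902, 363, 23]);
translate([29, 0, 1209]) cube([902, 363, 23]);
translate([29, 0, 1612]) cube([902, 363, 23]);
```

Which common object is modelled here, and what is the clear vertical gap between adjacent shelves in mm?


A bookshelf. The clear shelf gap is 380 mm.

Two tall side panels with 5 horizontal boards between them — a bookshelf. The first two shelf undersides are at z = 0 and z = 403; with shelf thickness 23, the clear gap is 403 − 0 − 23 = 380 mm.


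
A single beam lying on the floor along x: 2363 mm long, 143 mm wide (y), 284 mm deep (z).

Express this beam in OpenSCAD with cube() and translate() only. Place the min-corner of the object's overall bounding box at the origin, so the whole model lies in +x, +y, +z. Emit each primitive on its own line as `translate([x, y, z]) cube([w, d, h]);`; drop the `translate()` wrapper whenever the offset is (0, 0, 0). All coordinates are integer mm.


cube([2363, 143, 284]);


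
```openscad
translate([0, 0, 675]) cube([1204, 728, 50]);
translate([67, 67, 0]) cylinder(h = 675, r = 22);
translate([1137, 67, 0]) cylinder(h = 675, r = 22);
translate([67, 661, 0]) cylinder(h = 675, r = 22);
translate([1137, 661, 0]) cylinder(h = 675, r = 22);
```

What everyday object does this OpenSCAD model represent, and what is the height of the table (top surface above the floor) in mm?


A table. The table height is 725 mm.

A 1204×728×50 slab sits at z = 675 on four Ø44 mm round legs — a table. The top surface is at 675 + 50 = 725 mm.


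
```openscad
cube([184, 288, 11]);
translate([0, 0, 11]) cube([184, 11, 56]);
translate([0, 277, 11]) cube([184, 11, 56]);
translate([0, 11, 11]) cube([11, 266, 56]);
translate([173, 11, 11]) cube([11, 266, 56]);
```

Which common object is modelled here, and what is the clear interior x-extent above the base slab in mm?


An open box. The internal width is 162 mm.

A 184×288 base slab with four walls standing on it — an open box. The base is 184 mm wide and the walls are 11 mm thick, so the internal width is 184 − 2 × 11 = 162 mm.


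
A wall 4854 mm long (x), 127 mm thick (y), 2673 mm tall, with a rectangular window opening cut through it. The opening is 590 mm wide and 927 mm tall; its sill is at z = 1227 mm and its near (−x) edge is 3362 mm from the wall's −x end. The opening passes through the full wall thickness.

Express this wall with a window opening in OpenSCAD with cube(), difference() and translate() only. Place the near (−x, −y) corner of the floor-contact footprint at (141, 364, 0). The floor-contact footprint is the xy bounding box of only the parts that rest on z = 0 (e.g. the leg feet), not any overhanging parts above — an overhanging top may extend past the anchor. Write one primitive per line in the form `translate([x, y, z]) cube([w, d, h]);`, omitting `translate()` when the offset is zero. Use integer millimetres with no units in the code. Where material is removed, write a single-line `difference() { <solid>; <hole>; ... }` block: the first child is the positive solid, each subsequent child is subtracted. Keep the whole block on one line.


difference() { translate([141, 364, 0]) cube([4854, 127, 2673]); translate([3503, 364, 1227]) cube([590, 127, 927]); }


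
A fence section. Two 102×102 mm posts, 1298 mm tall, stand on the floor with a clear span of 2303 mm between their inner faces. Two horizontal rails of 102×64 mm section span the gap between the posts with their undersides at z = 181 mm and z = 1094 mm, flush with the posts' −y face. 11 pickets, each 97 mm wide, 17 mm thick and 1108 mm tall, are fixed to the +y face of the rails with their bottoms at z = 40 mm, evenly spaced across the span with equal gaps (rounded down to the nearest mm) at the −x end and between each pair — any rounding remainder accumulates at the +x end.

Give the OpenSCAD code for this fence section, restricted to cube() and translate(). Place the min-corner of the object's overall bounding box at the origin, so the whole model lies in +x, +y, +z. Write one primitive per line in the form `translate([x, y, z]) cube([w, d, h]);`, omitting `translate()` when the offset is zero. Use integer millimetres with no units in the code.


cube([102, 102, 1298]);
translate([2405, 0, 0]) cube([102, 102, 1298]);
translate([102, 0, 181]) cube([2303, 102, 64]);
translate([102, 0, 1094]) cube([2303, 102, 64]);
translate([205, 102, 40]) cube([97, 17, 1108]);
translate([405, 102, 40]) cube([97, 17, 1108]);
translate([605, 102, 40]) cube([97, 17, 1108]);
translate([805, 102, 40]) cube([97, 17, 1108]);
translate([1005, 102, 40]) cube([97, 17, 1108]);
translate([1205, 102, 40]) cube([97, 17, 1108]);
translate([1405, 102, 40]) cube([97, 17, 1108]);
translate([1605, 102, 40]) cube([97, 17, 1108]);
translate([1805, 102, 40]) cube([97, 17, 1108]);
translate([2005, 102, 40]) cube([97, 17, 1108]);
translate([2205, 102, 40]) cube([97, 17, 1108]);


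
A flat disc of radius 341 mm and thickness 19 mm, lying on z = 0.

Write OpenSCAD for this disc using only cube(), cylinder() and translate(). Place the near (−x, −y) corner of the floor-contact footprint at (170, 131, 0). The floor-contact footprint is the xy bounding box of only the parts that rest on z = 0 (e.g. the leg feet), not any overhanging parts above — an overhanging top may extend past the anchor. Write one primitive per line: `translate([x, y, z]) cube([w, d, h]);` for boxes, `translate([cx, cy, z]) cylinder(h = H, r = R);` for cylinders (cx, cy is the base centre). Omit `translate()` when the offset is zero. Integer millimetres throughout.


translate([511, 472, 0]) cylinder(h = 19, r = 341);
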